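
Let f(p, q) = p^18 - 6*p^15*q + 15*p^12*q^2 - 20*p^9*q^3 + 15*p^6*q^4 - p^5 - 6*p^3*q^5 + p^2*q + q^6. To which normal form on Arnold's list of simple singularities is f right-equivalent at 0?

D7

The Hessian of f at 0 has rank 0. Corank 2; j^3 = p^2*q has shape L^2 M (L != M), so D-series; mu = 7 gives D_7.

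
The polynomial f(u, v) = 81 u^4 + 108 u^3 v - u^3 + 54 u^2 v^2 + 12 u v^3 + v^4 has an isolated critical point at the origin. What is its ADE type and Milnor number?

The Hessian of f at 0 has rank 0. Corank 2; j^3 = -u^3 is a perfect cube, so E-series; the 4-jet and mu = 6 give E_6.

Type E_{6}, Milnor number mu = 6.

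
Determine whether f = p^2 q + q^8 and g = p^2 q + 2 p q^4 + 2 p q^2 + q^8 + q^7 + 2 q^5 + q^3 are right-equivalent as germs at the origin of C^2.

The Hessian of f at 0 has rank 0. Corank 2; j^3 = p^2*q has shape L^2 M (L != M), so D-series; mu = 9 gives D_9. The Hessian of g at 0 has rank 0. Corank 2; j^3 = q*(p + q)^2 has shape L^2 M (L != M), so D-series; mu = 9 gives D_9. Both have type D_9, hence right-equivalent.

Yes.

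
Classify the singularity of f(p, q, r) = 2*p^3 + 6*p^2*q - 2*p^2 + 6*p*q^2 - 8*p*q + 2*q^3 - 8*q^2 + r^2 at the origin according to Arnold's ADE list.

A2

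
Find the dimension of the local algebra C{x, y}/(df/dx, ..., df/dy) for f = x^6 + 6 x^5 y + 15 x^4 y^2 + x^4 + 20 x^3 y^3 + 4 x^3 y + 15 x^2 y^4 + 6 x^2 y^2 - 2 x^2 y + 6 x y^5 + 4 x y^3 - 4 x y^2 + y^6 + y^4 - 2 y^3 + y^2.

5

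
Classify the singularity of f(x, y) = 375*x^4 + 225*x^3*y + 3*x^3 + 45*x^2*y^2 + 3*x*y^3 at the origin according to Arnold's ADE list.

E_{7}

The Hessian of f at 0 has rank 0. Corank 2; j^3 = 3*x^3 is a perfect cube, so E-series; the 4-jet and mu = 7 give E_7.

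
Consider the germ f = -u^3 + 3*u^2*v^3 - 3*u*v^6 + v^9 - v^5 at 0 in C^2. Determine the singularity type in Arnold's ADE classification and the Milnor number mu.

Type E_{8}, Milnor number mu = 8.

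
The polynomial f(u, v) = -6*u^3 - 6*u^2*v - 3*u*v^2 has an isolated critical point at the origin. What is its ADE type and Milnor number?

The Hessian of f at 0 has rank 0. Corank 2; j^3 = -3*u*(2*u^2 + 2*u*v + v^2) splits into three distinct lines over C (the quadratic factor has nonzero discriminant), so D_4.

Type D_{4}, Milnor number mu = 4.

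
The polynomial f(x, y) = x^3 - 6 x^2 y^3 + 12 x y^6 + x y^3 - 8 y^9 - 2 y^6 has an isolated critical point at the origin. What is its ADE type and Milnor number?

Type E_7, Milnor number mu = 7.

The Hessian of f at 0 has rank 0. Corank 2; j^3 = x^3 is a perfect cube, so E-series; the 4-jet and mu = 7 give E_7.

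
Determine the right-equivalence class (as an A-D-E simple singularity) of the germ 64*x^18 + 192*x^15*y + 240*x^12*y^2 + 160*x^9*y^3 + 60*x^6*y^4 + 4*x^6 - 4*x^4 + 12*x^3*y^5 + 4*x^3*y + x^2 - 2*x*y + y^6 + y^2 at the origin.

A_{5}

The Hessian of f at 0 is [[2, -2], [-2, 2]] with rank 1, so corank 1. A Groebner basis of the Jacobian ideal J(f) in C{x,y} is {x*y^2 - x/2 + y/2, -x/2 + y^3 + y/2, x^2 - 2*x*y + y^2}; counting standard monomials gives mu = 5. Corank 1: A-series; mu = 5 gives A_5.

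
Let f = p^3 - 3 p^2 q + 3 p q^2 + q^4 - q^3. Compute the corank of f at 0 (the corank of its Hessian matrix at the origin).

The Hessian at 0 is [[0, 0], [0, 0]] of rank 0; hence corank 2.

2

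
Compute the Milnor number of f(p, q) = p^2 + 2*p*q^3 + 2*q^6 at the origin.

5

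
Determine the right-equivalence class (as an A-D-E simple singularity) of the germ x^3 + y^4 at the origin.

E_6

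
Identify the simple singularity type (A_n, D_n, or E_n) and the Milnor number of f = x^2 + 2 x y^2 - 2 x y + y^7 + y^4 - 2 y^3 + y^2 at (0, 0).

Type A_{6}, Milnor number mu = 6.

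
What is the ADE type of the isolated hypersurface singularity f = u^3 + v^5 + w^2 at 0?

The Hessian of f at 0 has rank 1. Corank 2; j^3 = u^3 is a perfect cube, so E-series; the 5-jet and mu = 8 give E_8.

E_{8}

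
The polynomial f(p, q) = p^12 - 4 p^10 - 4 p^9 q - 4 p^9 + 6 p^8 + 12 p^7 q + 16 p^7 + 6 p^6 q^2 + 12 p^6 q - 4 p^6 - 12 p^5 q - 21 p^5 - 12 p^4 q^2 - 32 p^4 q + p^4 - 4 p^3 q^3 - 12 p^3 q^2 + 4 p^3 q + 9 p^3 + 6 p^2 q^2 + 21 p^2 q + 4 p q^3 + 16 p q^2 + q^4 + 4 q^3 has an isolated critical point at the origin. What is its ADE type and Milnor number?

Type D5, Milnor number mu = 5.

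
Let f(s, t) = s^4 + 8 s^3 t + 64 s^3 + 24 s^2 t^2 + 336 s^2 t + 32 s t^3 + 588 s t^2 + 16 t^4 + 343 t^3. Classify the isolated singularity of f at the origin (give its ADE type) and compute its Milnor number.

Type E_6, Milnor number mu = 6.

The Hessian of f at 0 has rank 0. Corank 2; j^3 = (4*s + 7*t)^3 is a perfect cube, so E-series; the 4-jet and mu = 6 give E_6.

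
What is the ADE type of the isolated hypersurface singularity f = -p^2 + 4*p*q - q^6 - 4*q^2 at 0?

The Hessian of f at 0 is [[-2, 4], [4, -8]] with rank 1, so corank 1. A Groebner basis of the Jacobian ideal J(f) in C{p,q} is {q^5, p - 2*q}; counting standard monomials gives mu = 5. Corank 1: A-series; mu = 5 gives A_5.

A_5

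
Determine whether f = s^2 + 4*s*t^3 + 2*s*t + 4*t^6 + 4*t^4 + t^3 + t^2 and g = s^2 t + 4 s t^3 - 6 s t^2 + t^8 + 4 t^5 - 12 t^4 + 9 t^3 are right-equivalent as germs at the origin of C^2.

No.

The Hessian of f at 0 has rank 1. Corank 1: A-series; mu = 2 gives A_2. The Hessian of g at 0 has rank 0. Corank 2; j^3 = t*(s - 3*t)^2 has shape L^2 M (L != M), so D-series; mu = 9 gives D_9. f is A_2 but g is D_9, hence not right-equivalent.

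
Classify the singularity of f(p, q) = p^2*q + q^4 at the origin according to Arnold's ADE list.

The Hessian of f at 0 has rank 0. Corank 2; j^3 = p^2*q has shape L^2 M (L != M), so D-series; mu = 5 gives D_5.

D5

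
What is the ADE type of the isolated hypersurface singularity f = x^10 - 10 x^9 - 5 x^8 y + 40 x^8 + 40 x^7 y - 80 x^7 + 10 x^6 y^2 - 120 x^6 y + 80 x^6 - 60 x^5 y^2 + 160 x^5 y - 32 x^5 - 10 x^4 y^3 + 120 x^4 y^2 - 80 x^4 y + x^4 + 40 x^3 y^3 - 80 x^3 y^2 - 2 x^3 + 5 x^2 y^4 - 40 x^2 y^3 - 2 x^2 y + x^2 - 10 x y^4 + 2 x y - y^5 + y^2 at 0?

The Hessian of f at 0 is [[2, 2], [2, 2]] with rank 1, so corank 1. A Groebner basis of the Jacobian ideal J(f) in C{x,y} is {x/2 + y^3 - y^2/2 + y/2, x^2 - x - y, x*y + x/2 + y^2/2 + y/2}; counting standard monomials gives mu = 4. Corank 1: A-series; mu = 4 gives A_4.

A4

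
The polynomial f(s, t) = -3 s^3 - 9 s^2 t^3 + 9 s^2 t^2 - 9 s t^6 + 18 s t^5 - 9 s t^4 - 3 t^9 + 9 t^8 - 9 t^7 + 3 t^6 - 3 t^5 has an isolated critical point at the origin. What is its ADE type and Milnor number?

Type E_{8}, Milnor number mu = 8.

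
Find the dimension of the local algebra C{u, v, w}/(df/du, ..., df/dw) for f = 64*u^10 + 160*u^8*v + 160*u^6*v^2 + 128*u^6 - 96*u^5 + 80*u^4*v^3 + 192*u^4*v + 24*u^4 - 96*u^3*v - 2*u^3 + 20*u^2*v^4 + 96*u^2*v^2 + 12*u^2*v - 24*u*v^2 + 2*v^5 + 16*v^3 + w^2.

The Hessian of f at 0 is [[0, 0, 0], [0, 0, 0], [0, 0, 2]] with rank 1, so corank 2. A Groebner basis of the Jacobian ideal J(f) in C{u,v,w} is {-u^2/512 + u*v^3 + u*v^2/16 + u*v/128 - v^3/8 - v^2/128, v^4, u^3 - 3*u^2/8 + 3*u*v/2 - 8*v^3 - 3*v^2/2, u^2*v - u^2/16 - 2*u*v^2 + u*v/4 - v^2/4, w}; counting standard monomials gives mu = 8. Corank 2; j^3 = -2*(u - 2*v)^3 is a perfect cube, so E-series; the 5-jet and mu = 8 give E_8.

8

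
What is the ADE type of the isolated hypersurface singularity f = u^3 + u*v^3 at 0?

E_{7}

The Hessian of f at 0 has rank 0. Corank 2; j^3 = u^3 is a perfect cube, so E-series; the 4-jet and mu = 7 give E_7.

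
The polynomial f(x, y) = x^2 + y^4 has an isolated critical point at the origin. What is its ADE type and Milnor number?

Type A_{3}, Milnor number mu = 3.

The Hessian of f at 0 is [[2, 0], [0, 0]] with rank 1, so corank 1. A Groebner basis of the Jacobian ideal J(f) in C{x,y} is {y^3, x}; counting standard monomials gives mu = 3. Corank 1: A-series; mu = 3 gives A_3.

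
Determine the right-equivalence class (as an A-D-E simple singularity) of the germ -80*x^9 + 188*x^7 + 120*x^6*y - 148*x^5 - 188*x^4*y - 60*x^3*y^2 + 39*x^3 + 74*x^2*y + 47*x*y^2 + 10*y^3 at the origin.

D_4

The Hessian of f at 0 is [[0, 0], [0, 0]] with rank 0, so corank 2. A Groebner basis of the Jacobian ideal J(f) in C{x,y} is {y^3, x^2 - 11*y^2/23, x*y + 16*y^2/23}; counting standard monomials gives mu = 4. Corank 2; j^3 = (3*x + 2*y)*(13*x^2 + 16*x*y + 5*y^2) splits into three distinct lines over C (the quadratic factor has nonzero discriminant), so D_4.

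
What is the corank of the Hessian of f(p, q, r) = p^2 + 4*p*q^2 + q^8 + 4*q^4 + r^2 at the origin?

1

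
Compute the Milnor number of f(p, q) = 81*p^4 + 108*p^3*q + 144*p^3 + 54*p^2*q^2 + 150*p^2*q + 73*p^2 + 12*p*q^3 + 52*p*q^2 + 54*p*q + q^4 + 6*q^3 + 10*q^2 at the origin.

1

The Hessian of f at 0 is [[146, 54], [54, 20]] with rank 2, so corank 0. A Groebner basis of the Jacobian ideal J(f) in C{p,q} is {p, q}; counting standard monomials gives mu = 1. Corank 0: nondegenerate Morse point, so A_1.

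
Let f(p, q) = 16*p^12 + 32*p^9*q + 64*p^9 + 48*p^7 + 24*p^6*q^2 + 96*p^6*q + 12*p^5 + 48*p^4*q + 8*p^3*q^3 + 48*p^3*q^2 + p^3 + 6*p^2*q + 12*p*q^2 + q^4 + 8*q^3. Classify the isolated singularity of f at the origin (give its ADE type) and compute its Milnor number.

Type E_{6}, Milnor number mu = 6.

The Hessian of f at 0 is [[0, 0], [0, 0]] with rank 0, so corank 2. A Groebner basis of the Jacobian ideal J(f) in C{p,q} is {q^3, p^2 + 4*p*q + 4*q^2}; counting standard monomials gives mu = 6. Corank 2; j^3 = (p + 2*q)^3 is a perfect cube, so E-series; the 4-jet and mu = 6 give E_6.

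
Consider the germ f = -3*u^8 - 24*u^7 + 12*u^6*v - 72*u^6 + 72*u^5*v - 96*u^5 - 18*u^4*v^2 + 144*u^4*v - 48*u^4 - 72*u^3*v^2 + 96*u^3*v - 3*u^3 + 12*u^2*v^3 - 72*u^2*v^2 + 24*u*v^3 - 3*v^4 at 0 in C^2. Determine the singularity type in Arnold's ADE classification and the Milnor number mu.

Type E6, Milnor number mu = 6.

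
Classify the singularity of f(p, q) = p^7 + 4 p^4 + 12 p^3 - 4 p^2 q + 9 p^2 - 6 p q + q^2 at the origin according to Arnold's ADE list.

A_6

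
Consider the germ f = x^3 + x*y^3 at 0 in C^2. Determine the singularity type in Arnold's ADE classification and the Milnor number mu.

The Hessian of f at 0 is [[0, 0], [0, 0]] with rank 0, so corank 2. A Groebner basis of the Jacobian ideal J(f) in C{x,y} is {x^3, x*y^2, 3*x^2 + y^3}; counting standard monomials gives mu = 7. Corank 2; j^3 = x^3 is a perfect cube, so E-series; the 4-jet and mu = 7 give E_7.

Type E_7, Milnor number mu = 7.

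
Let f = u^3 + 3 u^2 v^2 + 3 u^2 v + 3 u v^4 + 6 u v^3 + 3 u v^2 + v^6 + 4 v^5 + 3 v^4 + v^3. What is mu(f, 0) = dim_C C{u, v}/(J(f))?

8

The Hessian of f at 0 has rank 0. Corank 2; j^3 = (u + v)^3 is a perfect cube, so E-series; the 5-jet and mu = 8 give E_8.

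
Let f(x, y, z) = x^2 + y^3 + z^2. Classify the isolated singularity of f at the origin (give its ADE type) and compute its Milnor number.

The Hessian of f at 0 has rank 2. Corank 1: A-series; mu = 2 gives A_2.

Type A2, Milnor number mu = 2.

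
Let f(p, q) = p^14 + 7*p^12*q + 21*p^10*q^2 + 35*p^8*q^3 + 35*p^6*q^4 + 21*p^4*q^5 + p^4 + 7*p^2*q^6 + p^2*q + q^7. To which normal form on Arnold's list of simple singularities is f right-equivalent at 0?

D_8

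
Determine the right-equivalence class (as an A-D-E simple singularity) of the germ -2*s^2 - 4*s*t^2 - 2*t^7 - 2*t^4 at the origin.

A_{6}

The Hessian of f at 0 has rank 1. Corank 1: A-series; mu = 6 gives A_6.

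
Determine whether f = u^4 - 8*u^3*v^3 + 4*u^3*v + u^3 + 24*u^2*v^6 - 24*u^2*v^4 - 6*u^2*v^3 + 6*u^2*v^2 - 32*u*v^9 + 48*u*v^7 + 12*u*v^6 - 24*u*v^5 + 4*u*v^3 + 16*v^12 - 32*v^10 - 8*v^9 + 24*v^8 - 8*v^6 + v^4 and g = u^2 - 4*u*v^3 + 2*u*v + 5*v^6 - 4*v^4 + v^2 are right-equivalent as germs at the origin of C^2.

No.

The Hessian of f at 0 has rank 0. Corank 2; j^3 = u^3 is a perfect cube, so E-series; the 4-jet and mu = 6 give E_6. The Hessian of g at 0 has rank 1. Corank 1: A-series; mu = 5 gives A_5. f is E_6 but g is A_5, hence not right-equivalent.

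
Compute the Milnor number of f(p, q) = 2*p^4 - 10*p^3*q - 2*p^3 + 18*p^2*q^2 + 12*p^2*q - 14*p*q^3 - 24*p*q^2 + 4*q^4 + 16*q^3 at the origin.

7

The Hessian of f at 0 has rank 0. Corank 2; j^3 = -2*(p - 2*q)^3 is a perfect cube, so E-series; the 4-jet and mu = 7 give E_7.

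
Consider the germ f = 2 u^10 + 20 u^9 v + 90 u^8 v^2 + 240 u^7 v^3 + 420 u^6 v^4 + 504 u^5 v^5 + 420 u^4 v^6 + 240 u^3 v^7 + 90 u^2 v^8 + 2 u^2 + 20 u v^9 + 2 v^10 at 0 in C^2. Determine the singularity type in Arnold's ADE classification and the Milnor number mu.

The Hessian of f at 0 is [[4, 0], [0, 0]] with rank 1, so corank 1. A Groebner basis of the Jacobian ideal J(f) in C{u,v} is {v^9, u}; counting standard monomials gives mu = 9. Corank 1: A-series; mu = 9 gives A_9.

Type A_9, Milnor number mu = 9.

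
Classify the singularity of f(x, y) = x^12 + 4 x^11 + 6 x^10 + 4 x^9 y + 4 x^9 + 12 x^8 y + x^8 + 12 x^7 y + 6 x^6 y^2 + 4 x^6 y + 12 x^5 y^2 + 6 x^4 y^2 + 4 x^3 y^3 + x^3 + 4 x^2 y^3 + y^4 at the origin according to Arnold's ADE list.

E_6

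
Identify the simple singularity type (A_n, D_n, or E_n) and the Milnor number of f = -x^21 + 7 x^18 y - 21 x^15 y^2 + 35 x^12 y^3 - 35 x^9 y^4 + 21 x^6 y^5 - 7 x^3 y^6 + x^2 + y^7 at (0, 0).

Type A_{6}, Milnor number mu = 6.

The Hessian of f at 0 is [[2, 0], [0, 0]] with rank 1, so corank 1. A Groebner basis of the Jacobian ideal J(f) in C{x,y} is {y^6, x}; counting standard monomials gives mu = 6. Corank 1: A-series; mu = 6 gives A_6.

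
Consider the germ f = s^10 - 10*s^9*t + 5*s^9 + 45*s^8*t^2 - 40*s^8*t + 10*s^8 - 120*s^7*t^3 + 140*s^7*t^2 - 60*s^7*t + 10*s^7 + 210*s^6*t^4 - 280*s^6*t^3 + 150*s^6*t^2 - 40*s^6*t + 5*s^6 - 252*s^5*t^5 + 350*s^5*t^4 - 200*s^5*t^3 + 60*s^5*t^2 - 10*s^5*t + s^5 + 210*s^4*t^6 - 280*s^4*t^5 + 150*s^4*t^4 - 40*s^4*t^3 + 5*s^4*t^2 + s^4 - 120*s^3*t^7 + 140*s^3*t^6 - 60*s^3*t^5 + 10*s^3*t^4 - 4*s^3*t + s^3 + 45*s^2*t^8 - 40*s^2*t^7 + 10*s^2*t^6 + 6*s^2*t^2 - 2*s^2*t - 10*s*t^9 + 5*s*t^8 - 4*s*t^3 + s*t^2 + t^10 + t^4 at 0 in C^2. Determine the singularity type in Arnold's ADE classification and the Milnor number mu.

The Hessian of f at 0 has rank 0. Corank 2; j^3 = s*(s - t)^2 has shape L^2 M (L != M), so D-series; mu = 6 gives D_6.

Type D_6, Milnor number mu = 6.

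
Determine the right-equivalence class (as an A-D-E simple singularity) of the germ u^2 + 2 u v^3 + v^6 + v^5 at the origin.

The Hessian of f at 0 is [[2, 0], [0, 0]] with rank 1, so corank 1. A Groebner basis of the Jacobian ideal J(f) in C{u,v} is {u + v^3, u^2, u*v}; counting standard monomials gives mu = 4. Corank 1: A-series; mu = 4 gives A_4.

A_{4}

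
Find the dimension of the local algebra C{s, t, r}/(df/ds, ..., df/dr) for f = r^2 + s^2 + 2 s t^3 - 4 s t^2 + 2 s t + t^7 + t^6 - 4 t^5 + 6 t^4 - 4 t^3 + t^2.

The Hessian of f at 0 has rank 2. Corank 1: A-series; mu = 6 gives A_6.

6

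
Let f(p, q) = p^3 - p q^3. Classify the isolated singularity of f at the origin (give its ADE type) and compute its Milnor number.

The Hessian of f at 0 has rank 0. Corank 2; j^3 = p^3 is a perfect cube, so E-series; the 4-jet and mu = 7 give E_7.

Type E7, Milnor number mu = 7.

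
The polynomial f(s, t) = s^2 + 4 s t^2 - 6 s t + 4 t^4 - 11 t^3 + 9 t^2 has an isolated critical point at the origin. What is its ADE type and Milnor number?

The Hessian of f at 0 is [[2, -6], [-6, 18]] with rank 1, so corank 1. A Groebner basis of the Jacobian ideal J(f) in C{s,t} is {t^2, s - 3*t}; counting standard monomials gives mu = 2. Corank 1: A-series; mu = 2 gives A_2.

Type A_{2}, Milnor number mu = 2.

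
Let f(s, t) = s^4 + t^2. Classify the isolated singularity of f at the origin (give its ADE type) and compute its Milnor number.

Type A_3, Milnor number mu = 3.

The Hessian of f at 0 is [[0, 0], [0, 2]] with rank 1, so corank 1. A Groebner basis of the Jacobian ideal J(f) in C{s,t} is {s^3, t}; counting standard monomials gives mu = 3. Corank 1: A-series; mu = 3 gives A_3.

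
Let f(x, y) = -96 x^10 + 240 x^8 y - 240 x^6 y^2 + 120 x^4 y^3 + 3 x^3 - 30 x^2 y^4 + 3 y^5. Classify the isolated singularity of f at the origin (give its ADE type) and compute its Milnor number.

Type E_8, Milnor number mu = 8.

The Hessian of f at 0 is [[0, 0], [0, 0]] with rank 0, so corank 2. A Groebner basis of the Jacobian ideal J(f) in C{x,y} is {y^4, x^2}; counting standard monomials gives mu = 8. Corank 2; j^3 = 3*x^3 is a perfect cube, so E-series; the 5-jet and mu = 8 give E_8.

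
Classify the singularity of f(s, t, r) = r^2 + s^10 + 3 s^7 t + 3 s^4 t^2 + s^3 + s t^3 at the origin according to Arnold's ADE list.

E7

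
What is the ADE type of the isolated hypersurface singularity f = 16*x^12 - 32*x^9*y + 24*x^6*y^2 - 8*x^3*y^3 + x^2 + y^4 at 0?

A_{3}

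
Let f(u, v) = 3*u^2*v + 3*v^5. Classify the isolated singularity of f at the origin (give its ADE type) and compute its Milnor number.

The Hessian of f at 0 has rank 0. Corank 2; j^3 = 3*u^2*v has shape L^2 M (L != M), so D-series; mu = 6 gives D_6.

Type D_{6}, Milnor number mu = 6.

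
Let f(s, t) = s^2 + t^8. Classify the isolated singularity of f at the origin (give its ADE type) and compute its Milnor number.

The Hessian of f at 0 has rank 1. Corank 1: A-series; mu = 7 gives A_7.

Type A_7, Milnor number mu = 7.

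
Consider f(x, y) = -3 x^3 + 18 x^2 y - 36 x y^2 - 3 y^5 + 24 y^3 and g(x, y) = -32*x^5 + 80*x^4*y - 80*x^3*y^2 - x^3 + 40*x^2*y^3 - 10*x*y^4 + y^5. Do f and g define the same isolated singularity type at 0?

Yes.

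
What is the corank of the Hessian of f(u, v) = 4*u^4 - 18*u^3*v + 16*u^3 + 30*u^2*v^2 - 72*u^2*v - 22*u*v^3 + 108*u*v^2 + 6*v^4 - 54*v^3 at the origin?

Hessian at 0 has rank 0.

2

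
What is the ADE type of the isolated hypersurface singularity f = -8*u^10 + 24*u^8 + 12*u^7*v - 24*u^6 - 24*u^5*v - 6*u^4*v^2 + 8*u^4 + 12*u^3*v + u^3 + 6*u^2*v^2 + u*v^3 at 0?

E_{7}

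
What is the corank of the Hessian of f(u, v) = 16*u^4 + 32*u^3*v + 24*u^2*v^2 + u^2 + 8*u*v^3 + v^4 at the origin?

The Hessian at 0 is [[2, 0], [0, 0]] of rank 1; hence corank 1.

1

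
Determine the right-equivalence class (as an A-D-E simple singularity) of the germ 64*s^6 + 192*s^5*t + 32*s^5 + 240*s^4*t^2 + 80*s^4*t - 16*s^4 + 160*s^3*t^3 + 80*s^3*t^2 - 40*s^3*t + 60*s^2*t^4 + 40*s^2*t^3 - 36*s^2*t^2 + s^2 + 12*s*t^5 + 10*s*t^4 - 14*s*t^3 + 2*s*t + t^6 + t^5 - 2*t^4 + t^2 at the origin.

The Hessian of f at 0 is [[2, 2], [2, 2]] with rank 1, so corank 1. A Groebner basis of the Jacobian ideal J(f) in C{s,t} is {s + t^3 + t, s^2 - t^2, s*t + t^2}; counting standard monomials gives mu = 4. Corank 1: A-series; mu = 4 gives A_4.

A_{4}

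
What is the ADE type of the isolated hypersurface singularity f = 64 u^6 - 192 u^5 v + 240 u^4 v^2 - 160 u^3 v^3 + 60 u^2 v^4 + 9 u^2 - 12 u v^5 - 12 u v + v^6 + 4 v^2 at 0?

A5

The Hessian of f at 0 has rank 1. Corank 1: A-series; mu = 5 gives A_5.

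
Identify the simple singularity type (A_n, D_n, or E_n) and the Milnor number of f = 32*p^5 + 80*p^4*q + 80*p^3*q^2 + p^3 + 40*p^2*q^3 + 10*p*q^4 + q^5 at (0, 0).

Type E_8, Milnor number mu = 8.

The Hessian of f at 0 has rank 0. Corank 2; j^3 = p^3 is a perfect cube, so E-series; the 5-jet and mu = 8 give E_8.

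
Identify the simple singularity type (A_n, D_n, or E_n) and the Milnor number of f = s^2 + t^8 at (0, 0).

Type A7, Milnor number mu = 7.

The Hessian of f at 0 has rank 1. Corank 1: A-series; mu = 7 gives A_7.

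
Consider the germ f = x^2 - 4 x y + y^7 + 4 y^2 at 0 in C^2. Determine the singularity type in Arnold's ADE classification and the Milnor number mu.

Type A6, Milnor number mu = 6.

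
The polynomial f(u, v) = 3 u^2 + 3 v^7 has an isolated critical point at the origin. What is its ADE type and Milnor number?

Type A_{6}, Milnor number mu = 6.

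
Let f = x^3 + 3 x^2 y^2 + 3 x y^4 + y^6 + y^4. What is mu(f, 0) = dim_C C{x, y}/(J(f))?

The Hessian of f at 0 has rank 0. Corank 2; j^3 = x^3 is a perfect cube, so E-series; the 4-jet and mu = 6 give E_6.

6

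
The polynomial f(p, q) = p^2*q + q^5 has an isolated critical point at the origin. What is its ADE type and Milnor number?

The Hessian of f at 0 has rank 0. Corank 2; j^3 = p^2*q has shape L^2 M (L != M), so D-series; mu = 6 gives D_6.

Type D_6, Milnor number mu = 6.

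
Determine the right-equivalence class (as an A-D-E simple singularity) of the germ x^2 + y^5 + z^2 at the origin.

The Hessian of f at 0 is [[2, 0, 0], [0, 0, 0], [0, 0, 2]] with rank 2, so corank 1. A Groebner basis of the Jacobian ideal J(f) in C{x,y,z} is {y^4, x, z}; counting standard monomials gives mu = 4. Corank 1: A-series; mu = 4 gives A_4.

A4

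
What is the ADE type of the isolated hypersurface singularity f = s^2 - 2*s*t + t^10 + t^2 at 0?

The Hessian of f at 0 has rank 1. Corank 1: A-series; mu = 9 gives A_9.

A_{9}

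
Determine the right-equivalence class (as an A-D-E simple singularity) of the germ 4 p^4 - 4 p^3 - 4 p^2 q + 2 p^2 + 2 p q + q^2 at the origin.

A_{1}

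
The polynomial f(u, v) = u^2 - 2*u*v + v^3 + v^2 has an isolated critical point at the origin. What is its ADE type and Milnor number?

Type A2, Milnor number mu = 2.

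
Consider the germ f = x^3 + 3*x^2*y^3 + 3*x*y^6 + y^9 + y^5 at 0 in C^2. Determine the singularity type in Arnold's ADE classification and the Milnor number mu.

Type E_{8}, Milnor number mu = 8.

The Hessian of f at 0 has rank 0. Corank 2; j^3 = x^3 is a perfect cube, so E-series; the 5-jet and mu = 8 give E_8.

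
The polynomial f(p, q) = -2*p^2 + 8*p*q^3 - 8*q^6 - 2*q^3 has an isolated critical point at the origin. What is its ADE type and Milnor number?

Type A2, Milnor number mu = 2.

The Hessian of f at 0 is [[-4, 0], [0, 0]] with rank 1, so corank 1. A Groebner basis of the Jacobian ideal J(f) in C{p,q} is {q^2, p}; counting standard monomials gives mu = 2. Corank 1: A-series; mu = 2 gives A_2.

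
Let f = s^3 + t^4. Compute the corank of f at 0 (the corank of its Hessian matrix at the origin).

2

Hessian at 0 has rank 0.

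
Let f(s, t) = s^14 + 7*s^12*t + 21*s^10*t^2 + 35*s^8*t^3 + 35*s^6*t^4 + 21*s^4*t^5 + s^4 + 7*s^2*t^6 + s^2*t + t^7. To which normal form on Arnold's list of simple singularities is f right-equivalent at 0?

D_{8}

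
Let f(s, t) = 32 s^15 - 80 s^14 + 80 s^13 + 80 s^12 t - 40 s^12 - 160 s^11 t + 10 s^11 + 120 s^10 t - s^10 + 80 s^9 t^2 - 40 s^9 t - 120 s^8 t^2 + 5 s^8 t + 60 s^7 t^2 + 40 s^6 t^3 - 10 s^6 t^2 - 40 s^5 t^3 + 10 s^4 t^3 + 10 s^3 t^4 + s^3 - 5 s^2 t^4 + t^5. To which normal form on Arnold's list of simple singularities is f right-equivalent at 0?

The Hessian of f at 0 has rank 0. Corank 2; j^3 = s^3 is a perfect cube, so E-series; the 5-jet and mu = 8 give E_8.

E_{8}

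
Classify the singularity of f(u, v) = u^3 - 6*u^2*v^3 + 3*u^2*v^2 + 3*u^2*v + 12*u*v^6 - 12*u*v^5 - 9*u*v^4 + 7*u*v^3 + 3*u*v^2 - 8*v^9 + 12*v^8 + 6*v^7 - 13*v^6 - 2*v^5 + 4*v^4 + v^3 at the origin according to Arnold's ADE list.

The Hessian of f at 0 has rank 0. Corank 2; j^3 = (u + v)^3 is a perfect cube, so E-series; the 4-jet and mu = 7 give E_7.

E_7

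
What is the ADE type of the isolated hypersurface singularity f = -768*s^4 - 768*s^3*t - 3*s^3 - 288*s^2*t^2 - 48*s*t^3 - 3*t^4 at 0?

E_6

The Hessian of f at 0 is [[0, 0], [0, 0]] with rank 0, so corank 2. A Groebner basis of the Jacobian ideal J(f) in C{s,t} is {t^4, s*t^2 + t^3/12, s^2}; counting standard monomials gives mu = 6. Corank 2; j^3 = -3*s^3 is a perfect cube, so E-series; the 4-jet and mu = 6 give E_6.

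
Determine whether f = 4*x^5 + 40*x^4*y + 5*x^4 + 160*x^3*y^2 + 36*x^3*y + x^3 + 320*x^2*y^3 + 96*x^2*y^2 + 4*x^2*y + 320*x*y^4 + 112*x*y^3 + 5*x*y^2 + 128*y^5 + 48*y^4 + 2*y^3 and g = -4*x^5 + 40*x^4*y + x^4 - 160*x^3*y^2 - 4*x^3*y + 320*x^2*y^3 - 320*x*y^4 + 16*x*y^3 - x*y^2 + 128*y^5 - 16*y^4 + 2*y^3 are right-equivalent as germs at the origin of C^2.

The Hessian of f at 0 is [[0, 0], [0, 0]] with rank 0, so corank 2. A Groebner basis of the Jacobian ideal J(f) in C{x,y} is {x*y^2 + x*y/2 + y^2/2, -x*y/2 + y^3 - y^2/2, x^2 + 4*x*y + 3*y^2}; counting standard monomials gives mu = 5. Corank 2; j^3 = (x + y)^2*(x + 2*y) has shape L^2 M (L != M), so D-series; mu = 5 gives D_5. The Hessian of g at 0 is [[0, 0], [0, 0]] with rank 0, so corank 2. A Groebner basis of the Jacobian ideal J(g) in C{x,y} is {x^3 - y^2/4, y^3, x*y - 5*y^2/2}; counting standard monomials gives mu = 5. Corank 2; j^3 = -y^2*(x - 2*y) has shape L^2 M (L != M), so D-series; mu = 5 gives D_5. Both have type D_5, hence right-equivalent.

Yes.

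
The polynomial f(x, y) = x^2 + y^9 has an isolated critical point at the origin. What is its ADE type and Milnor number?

The Hessian of f at 0 is [[2, 0], [0, 0]] with rank 1, so corank 1. A Groebner basis of the Jacobian ideal J(f) in C{x,y} is {y^8, x}; counting standard monomials gives mu = 8. Corank 1: A-series; mu = 8 gives A_8.

Type A8, Milnor number mu = 8.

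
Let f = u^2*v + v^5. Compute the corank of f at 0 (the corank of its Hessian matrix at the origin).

2

Hessian at 0 has rank 0.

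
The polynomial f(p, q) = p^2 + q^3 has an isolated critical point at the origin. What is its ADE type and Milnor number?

Type A2, Milnor number mu = 2.

The Hessian of f at 0 has rank 1. Corank 1: A-series; mu = 2 gives A_2.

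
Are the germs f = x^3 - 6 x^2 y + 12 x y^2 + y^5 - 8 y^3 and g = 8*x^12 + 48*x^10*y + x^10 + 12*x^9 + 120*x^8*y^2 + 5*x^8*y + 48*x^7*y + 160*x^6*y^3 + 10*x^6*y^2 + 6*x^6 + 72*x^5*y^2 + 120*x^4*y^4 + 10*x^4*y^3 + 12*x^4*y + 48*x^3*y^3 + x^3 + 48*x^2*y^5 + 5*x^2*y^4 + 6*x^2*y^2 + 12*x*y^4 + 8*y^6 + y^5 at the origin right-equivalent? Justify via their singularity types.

The Hessian of f at 0 has rank 0. Corank 2; j^3 = (x - 2*y)^3 is a perfect cube, so E-series; the 5-jet and mu = 8 give E_8. The Hessian of g at 0 has rank 0. Corank 2; j^3 = x^3 is a perfect cube, so E-series; the 5-jet and mu = 8 give E_8. Both have type E_8, hence right-equivalent.

Yes.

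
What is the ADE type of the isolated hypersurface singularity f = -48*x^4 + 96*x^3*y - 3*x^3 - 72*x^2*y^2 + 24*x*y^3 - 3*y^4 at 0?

The Hessian of f at 0 has rank 0. Corank 2; j^3 = -3*x^3 is a perfect cube, so E-series; the 4-jet and mu = 6 give E_6.

E_{6}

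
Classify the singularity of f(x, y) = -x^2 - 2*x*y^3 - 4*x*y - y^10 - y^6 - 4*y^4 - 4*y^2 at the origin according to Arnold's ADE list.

The Hessian of f at 0 is [[-2, -4], [-4, -8]] with rank 1, so corank 1. A Groebner basis of the Jacobian ideal J(f) in C{x,y} is {x^3 + 6*x^2*y + 12*x*y^2 - 8*x - 16*y, x + y^3 + 2*y}; counting standard monomials gives mu = 9. Corank 1: A-series; mu = 9 gives A_9.

A_9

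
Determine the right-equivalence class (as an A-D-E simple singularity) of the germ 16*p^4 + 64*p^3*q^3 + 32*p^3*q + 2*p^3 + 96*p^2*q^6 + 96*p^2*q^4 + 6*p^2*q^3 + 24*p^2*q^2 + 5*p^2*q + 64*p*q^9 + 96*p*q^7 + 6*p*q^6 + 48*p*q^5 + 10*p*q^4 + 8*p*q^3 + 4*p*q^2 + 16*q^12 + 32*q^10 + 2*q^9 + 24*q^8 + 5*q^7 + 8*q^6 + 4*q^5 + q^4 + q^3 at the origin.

D_5

The Hessian of f at 0 has rank 0. Corank 2; j^3 = (p + q)^2*(2*p + q) has shape L^2 M (L != M), so D-series; mu = 5 gives D_5.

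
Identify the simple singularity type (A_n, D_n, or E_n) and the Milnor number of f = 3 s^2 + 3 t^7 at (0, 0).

Type A_{6}, Milnor number mu = 6.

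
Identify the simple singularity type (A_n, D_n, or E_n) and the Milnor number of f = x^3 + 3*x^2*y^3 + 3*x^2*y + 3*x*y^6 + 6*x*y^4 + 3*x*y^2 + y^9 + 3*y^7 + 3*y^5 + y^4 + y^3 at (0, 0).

Type E_{6}, Milnor number mu = 6.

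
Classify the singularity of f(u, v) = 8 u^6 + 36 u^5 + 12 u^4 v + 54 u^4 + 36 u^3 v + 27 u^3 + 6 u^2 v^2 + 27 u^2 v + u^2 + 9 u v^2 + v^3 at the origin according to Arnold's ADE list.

A_2

The Hessian of f at 0 is [[2, 0], [0, 0]] with rank 1, so corank 1. A Groebner basis of the Jacobian ideal J(f) in C{u,v} is {v^2, u}; counting standard monomials gives mu = 2. Corank 1: A-series; mu = 2 gives A_2.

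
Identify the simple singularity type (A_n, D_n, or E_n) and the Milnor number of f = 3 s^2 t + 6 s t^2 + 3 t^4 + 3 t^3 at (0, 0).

Type D_{5}, Milnor number mu = 5.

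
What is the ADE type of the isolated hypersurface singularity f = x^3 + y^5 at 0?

The Hessian of f at 0 is [[0, 0], [0, 0]] with rank 0, so corank 2. A Groebner basis of the Jacobian ideal J(f) in C{x,y} is {y^4, x^2}; counting standard monomials gives mu = 8. Corank 2; j^3 = x^3 is a perfect cube, so E-series; the 5-jet and mu = 8 give E_8.

E8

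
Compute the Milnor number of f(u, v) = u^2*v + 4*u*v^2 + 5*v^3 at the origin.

The Hessian of f at 0 has rank 0. Corank 2; j^3 = v*(u^2 + 4*u*v + 5*v^2) splits into three distinct lines over C (the quadratic factor has nonzero discriminant), so D_4.

4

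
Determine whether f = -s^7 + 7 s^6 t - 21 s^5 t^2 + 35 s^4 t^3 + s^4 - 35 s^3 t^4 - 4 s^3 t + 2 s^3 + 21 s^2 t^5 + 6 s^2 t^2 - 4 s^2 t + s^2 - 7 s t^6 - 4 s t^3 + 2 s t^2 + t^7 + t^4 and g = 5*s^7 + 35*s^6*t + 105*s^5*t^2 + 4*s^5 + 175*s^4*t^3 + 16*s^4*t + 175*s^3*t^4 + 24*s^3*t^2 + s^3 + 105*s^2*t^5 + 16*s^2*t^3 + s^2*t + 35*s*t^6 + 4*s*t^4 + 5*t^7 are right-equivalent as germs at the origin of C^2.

No.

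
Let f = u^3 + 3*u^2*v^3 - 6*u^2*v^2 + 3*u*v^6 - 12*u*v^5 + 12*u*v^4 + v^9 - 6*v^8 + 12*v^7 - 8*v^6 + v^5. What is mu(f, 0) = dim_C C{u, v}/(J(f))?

The Hessian of f at 0 is [[0, 0], [0, 0]] with rank 0, so corank 2. A Groebner basis of the Jacobian ideal J(f) in C{u,v} is {u^2/2 + u*v^3 - 2*u*v^2, v^4, u^3, u^2*v + 2*u^2 - 8*u*v^2}; counting standard monomials gives mu = 8. Corank 2; j^3 = u^3 is a perfect cube, so E-series; the 5-jet and mu = 8 give E_8.

8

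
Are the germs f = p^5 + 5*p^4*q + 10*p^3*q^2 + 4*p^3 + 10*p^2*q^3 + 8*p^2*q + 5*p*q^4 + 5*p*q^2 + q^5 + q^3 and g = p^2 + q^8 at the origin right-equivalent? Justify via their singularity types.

No.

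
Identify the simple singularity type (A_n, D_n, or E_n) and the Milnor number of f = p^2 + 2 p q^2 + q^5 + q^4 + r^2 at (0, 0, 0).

Type A4, Milnor number mu = 4.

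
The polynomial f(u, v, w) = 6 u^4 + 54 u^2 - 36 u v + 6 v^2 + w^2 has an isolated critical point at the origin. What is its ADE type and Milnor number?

Type A_{3}, Milnor number mu = 3.

The Hessian of f at 0 is [[108, -36, 0], [-36, 12, 0], [0, 0, 2]] with rank 2, so corank 1. A Groebner basis of the Jacobian ideal J(f) in C{u,v,w} is {v^3, u - v/3, w}; counting standard monomials gives mu = 3. Corank 1: A-series; mu = 3 gives A_3.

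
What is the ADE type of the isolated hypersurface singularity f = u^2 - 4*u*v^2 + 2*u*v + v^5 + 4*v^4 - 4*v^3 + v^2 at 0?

A_4

The Hessian of f at 0 has rank 1. Corank 1: A-series; mu = 4 gives A_4.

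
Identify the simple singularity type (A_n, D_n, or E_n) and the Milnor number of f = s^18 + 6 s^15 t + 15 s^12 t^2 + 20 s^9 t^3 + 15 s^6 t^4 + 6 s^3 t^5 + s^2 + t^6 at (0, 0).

Type A_{5}, Milnor number mu = 5.

The Hessian of f at 0 has rank 1. Corank 1: A-series; mu = 5 gives A_5.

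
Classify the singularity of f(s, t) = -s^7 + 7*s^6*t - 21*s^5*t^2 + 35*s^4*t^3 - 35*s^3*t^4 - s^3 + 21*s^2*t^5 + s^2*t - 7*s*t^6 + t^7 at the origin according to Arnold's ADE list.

D_8

The Hessian of f at 0 is [[0, 0], [0, 0]] with rank 0, so corank 2. A Groebner basis of the Jacobian ideal J(f) in C{s,t} is {s*t/7 + t^6, s*t^2, s^2 - s*t}; counting standard monomials gives mu = 8. Corank 2; j^3 = -s^2*(s - t) has shape L^2 M (L != M), so D-series; mu = 8 gives D_8.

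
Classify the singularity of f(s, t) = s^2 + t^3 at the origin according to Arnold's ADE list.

The Hessian of f at 0 is [[2, 0], [0, 0]] with rank 1, so corank 1. A Groebner basis of the Jacobian ideal J(f) in C{s,t} is {t^2, s}; counting standard monomials gives mu = 2. Corank 1: A-series; mu = 2 gives A_2.

A2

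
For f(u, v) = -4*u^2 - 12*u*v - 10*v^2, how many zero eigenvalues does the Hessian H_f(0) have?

Hessian at 0 has rank 2.

0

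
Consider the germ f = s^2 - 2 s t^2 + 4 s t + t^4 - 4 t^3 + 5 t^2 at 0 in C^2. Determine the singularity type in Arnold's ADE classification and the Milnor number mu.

The Hessian of f at 0 has rank 2. Corank 0: nondegenerate Morse point, so A_1.

Type A_{1}, Milnor number mu = 1.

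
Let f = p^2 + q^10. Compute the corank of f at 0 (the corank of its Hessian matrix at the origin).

1

The Hessian at 0 is [[2, 0], [0, 0]] of rank 1; hence corank 1.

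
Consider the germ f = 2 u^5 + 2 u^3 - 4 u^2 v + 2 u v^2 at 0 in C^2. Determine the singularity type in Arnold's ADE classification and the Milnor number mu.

Type D_{6}, Milnor number mu = 6.

The Hessian of f at 0 is [[0, 0], [0, 0]] with rank 0, so corank 2. A Groebner basis of the Jacobian ideal J(f) in C{u,v} is {-u*v/5 + v^4 + v^2/5, u*v^2 - v^3, u^2 - u*v}; counting standard monomials gives mu = 6. Corank 2; j^3 = 2*u*(u - v)^2 has shape L^2 M (L != M), so D-series; mu = 6 gives D_6.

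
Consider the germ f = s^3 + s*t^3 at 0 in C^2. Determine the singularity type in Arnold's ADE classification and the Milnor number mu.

Type E7, Milnor number mu = 7.

The Hessian of f at 0 is [[0, 0], [0, 0]] with rank 0, so corank 2. A Groebner basis of the Jacobian ideal J(f) in C{s,t} is {s^3, s*t^2, 3*s^2 + t^3}; counting standard monomials gives mu = 7. Corank 2; j^3 = s^3 is a perfect cube, so E-series; the 4-jet and mu = 7 give E_7.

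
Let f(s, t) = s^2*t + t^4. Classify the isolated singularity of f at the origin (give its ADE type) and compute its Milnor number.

Type D_{5}, Milnor number mu = 5.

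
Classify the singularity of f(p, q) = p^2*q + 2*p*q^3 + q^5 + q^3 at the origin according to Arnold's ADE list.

D4

The Hessian of f at 0 is [[0, 0], [0, 0]] with rank 0, so corank 2. A Groebner basis of the Jacobian ideal J(f) in C{p,q} is {q^3, p^2 + 3*q^2, p*q}; counting standard monomials gives mu = 4. Corank 2; j^3 = q*(p^2 + q^2) splits into three distinct lines over C (the quadratic factor has nonzero discriminant), so D_4.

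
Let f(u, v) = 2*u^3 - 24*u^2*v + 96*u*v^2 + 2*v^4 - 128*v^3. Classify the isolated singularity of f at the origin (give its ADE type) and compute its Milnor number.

Type E6, Milnor number mu = 6.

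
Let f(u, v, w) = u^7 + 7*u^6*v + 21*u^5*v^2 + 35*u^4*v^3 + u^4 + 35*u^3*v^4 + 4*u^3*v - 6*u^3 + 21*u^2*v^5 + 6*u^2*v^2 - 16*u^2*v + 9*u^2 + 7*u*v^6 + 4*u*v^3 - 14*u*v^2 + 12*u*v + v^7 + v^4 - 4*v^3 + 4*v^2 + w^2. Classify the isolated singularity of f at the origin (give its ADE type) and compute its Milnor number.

Type A_{6}, Milnor number mu = 6.

The Hessian of f at 0 has rank 2. Corank 1: A-series; mu = 6 gives A_6.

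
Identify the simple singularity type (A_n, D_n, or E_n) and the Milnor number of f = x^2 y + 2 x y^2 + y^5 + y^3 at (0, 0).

The Hessian of f at 0 has rank 0. Corank 2; j^3 = y*(x + y)^2 has shape L^2 M (L != M), so D-series; mu = 6 gives D_6.

Type D_{6}, Milnor number mu = 6.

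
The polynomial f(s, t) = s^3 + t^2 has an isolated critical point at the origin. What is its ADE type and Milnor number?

The Hessian of f at 0 is [[0, 0], [0, 2]] with rank 1, so corank 1. A Groebner basis of the Jacobian ideal J(f) in C{s,t} is {s^2, t}; counting standard monomials gives mu = 2. Corank 1: A-series; mu = 2 gives A_2.

Type A2, Milnor number mu = 2.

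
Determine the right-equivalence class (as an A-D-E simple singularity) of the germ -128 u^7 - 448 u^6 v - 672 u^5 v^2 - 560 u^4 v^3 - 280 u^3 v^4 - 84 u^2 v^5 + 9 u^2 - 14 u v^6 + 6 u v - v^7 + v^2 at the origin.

A_6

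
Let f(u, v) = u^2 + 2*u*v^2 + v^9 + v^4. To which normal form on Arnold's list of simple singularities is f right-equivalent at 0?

The Hessian of f at 0 has rank 1. Corank 1: A-series; mu = 8 gives A_8.

A8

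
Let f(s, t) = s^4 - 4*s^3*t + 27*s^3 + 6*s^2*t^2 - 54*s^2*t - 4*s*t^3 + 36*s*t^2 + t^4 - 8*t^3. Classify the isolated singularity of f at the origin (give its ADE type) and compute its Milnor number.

The Hessian of f at 0 has rank 0. Corank 2; j^3 = (3*s - 2*t)^3 is a perfect cube, so E-series; the 4-jet and mu = 6 give E_6.

Type E6, Milnor number mu = 6.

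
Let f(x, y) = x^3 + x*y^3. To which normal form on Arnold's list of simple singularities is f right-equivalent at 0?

E_7

The Hessian of f at 0 has rank 0. Corank 2; j^3 = x^3 is a perfect cube, so E-series; the 4-jet and mu = 7 give E_7.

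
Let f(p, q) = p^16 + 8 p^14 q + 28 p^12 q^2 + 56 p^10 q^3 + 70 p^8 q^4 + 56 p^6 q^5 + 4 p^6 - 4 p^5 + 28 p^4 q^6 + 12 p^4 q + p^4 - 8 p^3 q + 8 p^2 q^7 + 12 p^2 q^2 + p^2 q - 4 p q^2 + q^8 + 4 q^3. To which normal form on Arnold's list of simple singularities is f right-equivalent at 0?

The Hessian of f at 0 is [[0, 0], [0, 0]] with rank 0, so corank 2. A Groebner basis of the Jacobian ideal J(f) in C{p,q} is {p^4 - p^3/2 + p*q/2 - q^2, 511*p^3/16 - 16*p^2 + p*q^3 - 3*p*q^2/2 + 129*p*q/4 + 3*q^3/2 - q^2/2, 2045*p^3/32 - 32*p^2 - 7*p*q^2/4 + 2059*p*q/32 + q^4 + 3*q^3/2 - 11*q^2/16, p^2*q - p*q/2 + q^2}; counting standard monomials gives mu = 9. Corank 2; j^3 = q*(p - 2*q)^2 has shape L^2 M (L != M), so D-series; mu = 9 gives D_9.

D_9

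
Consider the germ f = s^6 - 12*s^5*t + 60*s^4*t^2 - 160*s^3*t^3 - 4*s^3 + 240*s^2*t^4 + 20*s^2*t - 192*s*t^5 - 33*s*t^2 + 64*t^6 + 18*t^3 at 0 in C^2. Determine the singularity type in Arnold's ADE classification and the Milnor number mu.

Type D7, Milnor number mu = 7.

The Hessian of f at 0 has rank 0. Corank 2; j^3 = -(s - 2*t)*(2*s - 3*t)^2 has shape L^2 M (L != M), so D-series; mu = 7 gives D_7.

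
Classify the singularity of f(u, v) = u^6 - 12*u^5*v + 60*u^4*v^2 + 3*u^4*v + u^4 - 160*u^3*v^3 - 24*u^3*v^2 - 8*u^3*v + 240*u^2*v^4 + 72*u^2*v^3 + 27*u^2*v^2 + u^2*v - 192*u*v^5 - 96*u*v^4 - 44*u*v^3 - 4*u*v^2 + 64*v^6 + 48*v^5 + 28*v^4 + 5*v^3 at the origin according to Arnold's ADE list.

D_{4}

The Hessian of f at 0 has rank 0. Corank 2; j^3 = v*(u^2 - 4*u*v + 5*v^2) splits into three distinct lines over C (the quadratic factor has nonzero discriminant), so D_4.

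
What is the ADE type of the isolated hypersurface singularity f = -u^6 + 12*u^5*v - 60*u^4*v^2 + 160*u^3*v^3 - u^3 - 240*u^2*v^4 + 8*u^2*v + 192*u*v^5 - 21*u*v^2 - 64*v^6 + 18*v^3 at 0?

The Hessian of f at 0 is [[0, 0], [0, 0]] with rank 0, so corank 2. A Groebner basis of the Jacobian ideal J(f) in C{u,v} is {-u*v/6 + v^5 + v^2/2, u*v^2 - 3*v^3, u^2 - 5*u*v + 6*v^2}; counting standard monomials gives mu = 7. Corank 2; j^3 = -(u - 3*v)^2*(u - 2*v) has shape L^2 M (L != M), so D-series; mu = 7 gives D_7.

D7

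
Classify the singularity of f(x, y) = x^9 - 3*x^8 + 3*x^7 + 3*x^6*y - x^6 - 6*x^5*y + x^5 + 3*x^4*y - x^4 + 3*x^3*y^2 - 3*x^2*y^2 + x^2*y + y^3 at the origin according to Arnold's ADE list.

D_{4}

The Hessian of f at 0 is [[0, 0], [0, 0]] with rank 0, so corank 2. A Groebner basis of the Jacobian ideal J(f) in C{x,y} is {y^3, x^2 + 3*y^2, x*y}; counting standard monomials gives mu = 4. Corank 2; j^3 = y*(x^2 + y^2) splits into three distinct lines over C (the quadratic factor has nonzero discriminant), so D_4.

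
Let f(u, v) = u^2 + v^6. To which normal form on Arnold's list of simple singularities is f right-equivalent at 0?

The Hessian of f at 0 has rank 1. Corank 1: A-series; mu = 5 gives A_5.

A5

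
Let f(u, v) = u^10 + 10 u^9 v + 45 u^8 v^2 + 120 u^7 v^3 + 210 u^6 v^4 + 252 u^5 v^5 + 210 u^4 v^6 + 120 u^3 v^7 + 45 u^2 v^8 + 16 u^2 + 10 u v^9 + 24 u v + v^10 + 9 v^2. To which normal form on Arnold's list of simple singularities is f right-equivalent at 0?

A_9

The Hessian of f at 0 is [[32, 24], [24, 18]] with rank 1, so corank 1. A Groebner basis of the Jacobian ideal J(f) in C{u,v} is {v^9, u + 3*v/4}; counting standard monomials gives mu = 9. Corank 1: A-series; mu = 9 gives A_9.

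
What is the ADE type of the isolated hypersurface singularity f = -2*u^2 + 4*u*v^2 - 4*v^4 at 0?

A_{3}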